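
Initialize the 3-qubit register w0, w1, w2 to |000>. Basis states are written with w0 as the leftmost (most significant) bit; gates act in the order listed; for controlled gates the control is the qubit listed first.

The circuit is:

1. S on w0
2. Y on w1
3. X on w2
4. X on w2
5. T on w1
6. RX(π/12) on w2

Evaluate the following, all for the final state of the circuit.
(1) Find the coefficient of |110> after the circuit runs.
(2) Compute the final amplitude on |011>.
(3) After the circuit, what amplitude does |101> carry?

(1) The final state's coefficient on |110> equals 0. Key observation: steps 3-4 multiply out to the identity, so the circuit reduces to the remaining gates.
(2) |011> carries amplitude (-sqrt(6 - 3*sqrt(2))/4 + sqrt(sqrt(2) + 2)/4)*exp(I*pi/4) in the final state.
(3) The final state's coefficient on |101> equals 0.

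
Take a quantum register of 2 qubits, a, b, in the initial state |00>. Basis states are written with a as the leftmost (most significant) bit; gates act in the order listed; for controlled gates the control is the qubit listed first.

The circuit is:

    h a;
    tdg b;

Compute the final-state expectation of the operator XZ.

The observable XZ averages to 1.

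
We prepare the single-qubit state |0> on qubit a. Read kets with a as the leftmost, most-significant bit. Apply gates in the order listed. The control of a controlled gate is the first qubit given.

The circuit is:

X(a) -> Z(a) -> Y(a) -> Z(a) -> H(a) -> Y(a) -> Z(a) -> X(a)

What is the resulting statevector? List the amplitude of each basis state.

After the circuit, the state carries amplitude sqrt(2)/2 on |0>, sqrt(2)/2 on |1>.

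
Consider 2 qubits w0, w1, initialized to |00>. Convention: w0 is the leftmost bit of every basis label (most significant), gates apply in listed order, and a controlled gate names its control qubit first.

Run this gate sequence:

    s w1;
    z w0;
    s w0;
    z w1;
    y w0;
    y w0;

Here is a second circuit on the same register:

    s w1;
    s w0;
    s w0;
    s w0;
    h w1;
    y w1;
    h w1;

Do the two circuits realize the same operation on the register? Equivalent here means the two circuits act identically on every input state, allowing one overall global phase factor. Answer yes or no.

No — the two circuits implement different unitaries, even allowing a global phase.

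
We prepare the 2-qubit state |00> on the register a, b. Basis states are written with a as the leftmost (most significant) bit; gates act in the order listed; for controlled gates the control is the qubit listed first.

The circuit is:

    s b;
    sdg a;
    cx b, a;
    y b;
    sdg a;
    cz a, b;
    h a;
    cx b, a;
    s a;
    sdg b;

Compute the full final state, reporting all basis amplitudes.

After the circuit, the state carries amplitude 0 on |00>, sqrt(2)/2 on |01>, 0 on |10>, sqrt(2)*I/2 on |11>.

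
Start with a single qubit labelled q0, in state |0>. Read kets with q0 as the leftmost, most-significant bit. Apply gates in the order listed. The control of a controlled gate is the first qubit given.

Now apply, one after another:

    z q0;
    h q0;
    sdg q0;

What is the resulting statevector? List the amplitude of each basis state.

The final amplitudes are sqrt(2)/2 on |0>, -sqrt(2)*I/2 on |1>.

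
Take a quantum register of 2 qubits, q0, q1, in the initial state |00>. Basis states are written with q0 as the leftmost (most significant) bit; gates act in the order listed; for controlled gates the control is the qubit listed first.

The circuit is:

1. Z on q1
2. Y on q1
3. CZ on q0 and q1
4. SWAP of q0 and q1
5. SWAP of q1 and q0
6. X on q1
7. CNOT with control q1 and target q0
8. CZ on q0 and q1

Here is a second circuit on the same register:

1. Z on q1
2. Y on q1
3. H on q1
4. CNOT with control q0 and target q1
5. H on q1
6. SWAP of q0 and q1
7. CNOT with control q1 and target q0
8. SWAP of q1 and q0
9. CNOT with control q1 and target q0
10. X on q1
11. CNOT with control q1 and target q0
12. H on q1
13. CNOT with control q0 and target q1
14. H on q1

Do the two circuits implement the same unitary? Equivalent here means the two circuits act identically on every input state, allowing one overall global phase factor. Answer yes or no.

No, they are not equivalent — no single phase factor reconciles the two unitaries.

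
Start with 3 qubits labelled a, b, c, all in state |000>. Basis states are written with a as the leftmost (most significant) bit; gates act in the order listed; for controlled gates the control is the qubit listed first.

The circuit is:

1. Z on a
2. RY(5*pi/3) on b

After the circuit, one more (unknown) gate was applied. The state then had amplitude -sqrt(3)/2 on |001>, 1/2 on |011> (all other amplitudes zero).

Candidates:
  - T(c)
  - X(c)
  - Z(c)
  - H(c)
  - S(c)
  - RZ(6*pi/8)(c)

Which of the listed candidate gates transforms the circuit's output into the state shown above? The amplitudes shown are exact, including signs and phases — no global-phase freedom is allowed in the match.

The unique candidate consistent with the amplitudes is X(c).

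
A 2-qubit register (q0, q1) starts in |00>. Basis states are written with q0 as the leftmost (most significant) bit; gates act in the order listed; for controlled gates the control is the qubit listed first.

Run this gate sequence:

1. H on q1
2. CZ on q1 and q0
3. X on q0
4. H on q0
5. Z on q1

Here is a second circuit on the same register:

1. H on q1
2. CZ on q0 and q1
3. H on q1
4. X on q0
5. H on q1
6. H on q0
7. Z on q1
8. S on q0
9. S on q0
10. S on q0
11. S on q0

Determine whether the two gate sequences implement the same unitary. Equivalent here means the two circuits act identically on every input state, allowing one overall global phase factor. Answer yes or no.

Yes — the two circuits implement the same unitary up to a global phase.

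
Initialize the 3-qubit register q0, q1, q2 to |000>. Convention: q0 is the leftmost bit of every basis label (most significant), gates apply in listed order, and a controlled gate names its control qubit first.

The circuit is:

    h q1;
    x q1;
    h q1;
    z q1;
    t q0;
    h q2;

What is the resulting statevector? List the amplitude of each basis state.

The final amplitudes are sqrt(2)/2 on |000>, sqrt(2)/2 on |001>, and 0 on every other basis state. Key observation: the block from step 1 through step 4 cancels to the identity and can be dropped.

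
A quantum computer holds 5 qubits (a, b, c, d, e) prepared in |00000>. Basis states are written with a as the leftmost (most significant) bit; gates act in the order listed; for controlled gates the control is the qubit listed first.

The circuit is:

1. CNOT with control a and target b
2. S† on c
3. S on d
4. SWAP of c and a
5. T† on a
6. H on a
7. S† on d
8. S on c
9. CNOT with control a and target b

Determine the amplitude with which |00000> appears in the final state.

The amplitude on |00000> is sqrt(2)/2.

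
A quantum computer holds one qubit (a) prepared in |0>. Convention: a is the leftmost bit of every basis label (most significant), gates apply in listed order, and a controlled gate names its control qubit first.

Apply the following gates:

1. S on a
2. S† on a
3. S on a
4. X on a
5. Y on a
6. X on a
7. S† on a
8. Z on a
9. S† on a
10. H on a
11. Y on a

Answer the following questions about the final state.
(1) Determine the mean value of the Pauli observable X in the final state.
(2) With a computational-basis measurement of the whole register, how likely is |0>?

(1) In the final state, X has expectation 1.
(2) Outcome |0> occurs with probability 1/2.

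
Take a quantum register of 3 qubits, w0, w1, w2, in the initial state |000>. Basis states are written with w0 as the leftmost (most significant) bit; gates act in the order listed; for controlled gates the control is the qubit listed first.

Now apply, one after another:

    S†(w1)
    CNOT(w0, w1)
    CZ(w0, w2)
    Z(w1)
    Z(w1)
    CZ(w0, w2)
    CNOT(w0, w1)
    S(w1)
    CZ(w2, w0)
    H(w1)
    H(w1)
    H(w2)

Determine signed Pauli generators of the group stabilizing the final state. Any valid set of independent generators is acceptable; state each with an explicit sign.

The final state is stabilized by the group generated by +IIX, +ZII, +IZI; other independent generating sets are equally valid. Key observation: gates 1-8 undo each other exactly, leaving only the rest of the circuit to track.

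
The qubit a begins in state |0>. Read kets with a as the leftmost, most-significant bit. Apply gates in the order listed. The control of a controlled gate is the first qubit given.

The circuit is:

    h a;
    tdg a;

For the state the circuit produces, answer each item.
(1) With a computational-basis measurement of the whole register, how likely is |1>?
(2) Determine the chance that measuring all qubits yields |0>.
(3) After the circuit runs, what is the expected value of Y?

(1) A full measurement returns |1> with probability 1/2.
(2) The probability of measuring |0> is 1/2.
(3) The expectation value of Y is -sqrt(2)/2.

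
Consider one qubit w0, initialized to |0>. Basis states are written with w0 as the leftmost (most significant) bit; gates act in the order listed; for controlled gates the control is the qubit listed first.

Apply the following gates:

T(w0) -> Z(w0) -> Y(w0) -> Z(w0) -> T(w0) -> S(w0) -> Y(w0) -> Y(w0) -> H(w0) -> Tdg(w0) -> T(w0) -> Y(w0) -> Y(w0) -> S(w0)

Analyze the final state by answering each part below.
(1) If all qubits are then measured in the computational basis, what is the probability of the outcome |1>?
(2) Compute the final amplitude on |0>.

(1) The probability of measuring |1> is 1/2.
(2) The final state's coefficient on |0> equals sqrt(2)*exp(I*pi/4)/2.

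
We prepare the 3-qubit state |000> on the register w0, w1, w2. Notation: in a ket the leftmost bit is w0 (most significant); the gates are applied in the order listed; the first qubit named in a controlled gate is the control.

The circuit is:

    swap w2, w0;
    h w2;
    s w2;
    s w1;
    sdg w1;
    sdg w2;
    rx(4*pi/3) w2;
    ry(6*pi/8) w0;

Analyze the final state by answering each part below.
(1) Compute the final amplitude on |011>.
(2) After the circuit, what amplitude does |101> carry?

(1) |011> carries amplitude 0 in the final state. Key observation: the block from step 3 through step 6 cancels to the identity and can be dropped.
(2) The final state's coefficient on |101> equals (-sqrt(2) - sqrt(6)*I)*sqrt(sqrt(2) + 2)/8.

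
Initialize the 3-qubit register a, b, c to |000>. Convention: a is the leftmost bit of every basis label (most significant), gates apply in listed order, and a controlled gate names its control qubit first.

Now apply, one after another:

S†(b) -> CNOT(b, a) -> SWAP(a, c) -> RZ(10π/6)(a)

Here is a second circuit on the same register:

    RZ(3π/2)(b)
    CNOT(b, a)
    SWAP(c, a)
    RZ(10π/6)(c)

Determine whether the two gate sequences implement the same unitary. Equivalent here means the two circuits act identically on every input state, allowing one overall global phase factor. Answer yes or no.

No: there is an input state on which the two circuits produce genuinely different outputs (not merely differing by a phase).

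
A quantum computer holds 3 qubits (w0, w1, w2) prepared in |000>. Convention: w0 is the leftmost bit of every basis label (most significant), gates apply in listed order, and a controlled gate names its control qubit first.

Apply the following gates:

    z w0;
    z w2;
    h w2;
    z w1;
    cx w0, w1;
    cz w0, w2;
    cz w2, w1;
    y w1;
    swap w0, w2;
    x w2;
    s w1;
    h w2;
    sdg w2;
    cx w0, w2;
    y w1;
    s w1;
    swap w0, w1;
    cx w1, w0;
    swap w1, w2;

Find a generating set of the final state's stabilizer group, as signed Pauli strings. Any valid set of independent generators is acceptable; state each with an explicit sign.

The final state is stabilized by the group generated by +XZY, +IYZ, +ZIZ; other independent generating sets are equally valid.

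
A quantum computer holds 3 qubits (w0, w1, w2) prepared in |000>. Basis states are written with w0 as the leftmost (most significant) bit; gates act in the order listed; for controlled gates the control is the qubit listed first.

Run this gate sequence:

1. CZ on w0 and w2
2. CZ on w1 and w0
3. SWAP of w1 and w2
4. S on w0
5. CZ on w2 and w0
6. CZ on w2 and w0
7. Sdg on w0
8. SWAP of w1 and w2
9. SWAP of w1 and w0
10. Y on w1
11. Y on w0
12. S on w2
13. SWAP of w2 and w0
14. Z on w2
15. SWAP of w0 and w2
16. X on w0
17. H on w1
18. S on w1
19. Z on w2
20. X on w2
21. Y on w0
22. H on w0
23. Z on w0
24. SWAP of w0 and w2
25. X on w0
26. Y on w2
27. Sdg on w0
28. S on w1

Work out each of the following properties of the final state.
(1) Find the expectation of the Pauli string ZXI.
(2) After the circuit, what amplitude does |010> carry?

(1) In the final state, ZXI has expectation 1.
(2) The final state's coefficient on |010> equals 1/2.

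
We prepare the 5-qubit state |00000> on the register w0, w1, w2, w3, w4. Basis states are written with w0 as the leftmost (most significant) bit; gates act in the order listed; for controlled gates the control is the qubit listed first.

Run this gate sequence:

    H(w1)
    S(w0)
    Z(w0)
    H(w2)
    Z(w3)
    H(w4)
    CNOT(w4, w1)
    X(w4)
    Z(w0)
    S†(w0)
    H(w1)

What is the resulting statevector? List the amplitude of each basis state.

The resulting statevector has amplitude 1/2 on |00000>, 1/2 on |00001>, 1/2 on |00100>, 1/2 on |00101>, and 0 on every other basis state.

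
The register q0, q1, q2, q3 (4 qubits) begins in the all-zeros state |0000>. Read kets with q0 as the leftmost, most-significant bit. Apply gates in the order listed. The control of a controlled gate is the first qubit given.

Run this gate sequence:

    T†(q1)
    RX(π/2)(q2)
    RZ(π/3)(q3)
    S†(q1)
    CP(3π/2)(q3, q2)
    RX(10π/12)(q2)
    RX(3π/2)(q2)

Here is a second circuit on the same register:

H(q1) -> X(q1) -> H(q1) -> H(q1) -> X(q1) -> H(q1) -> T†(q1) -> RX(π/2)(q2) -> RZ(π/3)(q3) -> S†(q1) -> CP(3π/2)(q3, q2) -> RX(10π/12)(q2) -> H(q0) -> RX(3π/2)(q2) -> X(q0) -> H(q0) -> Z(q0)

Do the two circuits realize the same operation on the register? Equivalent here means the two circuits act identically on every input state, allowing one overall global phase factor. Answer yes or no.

Yes — the two circuits implement the same unitary up to a global phase.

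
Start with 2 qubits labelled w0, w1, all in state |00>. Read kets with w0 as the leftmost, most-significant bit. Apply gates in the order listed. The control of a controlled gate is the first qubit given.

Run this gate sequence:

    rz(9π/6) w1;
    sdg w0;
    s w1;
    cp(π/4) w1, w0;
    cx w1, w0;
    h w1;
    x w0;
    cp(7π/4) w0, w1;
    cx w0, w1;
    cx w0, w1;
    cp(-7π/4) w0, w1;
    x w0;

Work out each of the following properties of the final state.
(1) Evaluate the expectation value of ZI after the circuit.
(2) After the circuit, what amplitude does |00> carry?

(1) The expectation value of ZI is 1. Key observation: steps 7-12 multiply out to the identity, so the circuit reduces to the remaining gates.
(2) The amplitude on |00> is -sqrt(2)*exp(I*pi/4)/2.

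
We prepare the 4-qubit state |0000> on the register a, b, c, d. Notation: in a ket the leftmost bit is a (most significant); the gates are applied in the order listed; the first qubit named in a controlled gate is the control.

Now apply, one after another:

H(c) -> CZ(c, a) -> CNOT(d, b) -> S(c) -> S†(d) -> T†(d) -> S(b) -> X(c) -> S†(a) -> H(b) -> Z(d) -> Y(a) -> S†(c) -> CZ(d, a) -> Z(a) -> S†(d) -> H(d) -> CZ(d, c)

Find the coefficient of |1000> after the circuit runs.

The amplitude on |1000> is sqrt(2)/4.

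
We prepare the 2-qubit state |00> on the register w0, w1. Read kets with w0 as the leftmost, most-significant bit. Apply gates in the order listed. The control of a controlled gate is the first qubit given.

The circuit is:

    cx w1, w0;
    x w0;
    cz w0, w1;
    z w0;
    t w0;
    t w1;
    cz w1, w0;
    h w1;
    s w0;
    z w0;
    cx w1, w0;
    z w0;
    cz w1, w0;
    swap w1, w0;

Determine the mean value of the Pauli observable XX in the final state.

The expectation value of XX is -1.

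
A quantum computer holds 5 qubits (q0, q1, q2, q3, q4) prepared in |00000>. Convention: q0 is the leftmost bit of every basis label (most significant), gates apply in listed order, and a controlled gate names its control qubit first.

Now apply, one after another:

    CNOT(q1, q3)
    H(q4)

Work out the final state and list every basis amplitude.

The final amplitudes are sqrt(2)/2 on |00000>, sqrt(2)/2 on |00001>, and 0 on every other basis state.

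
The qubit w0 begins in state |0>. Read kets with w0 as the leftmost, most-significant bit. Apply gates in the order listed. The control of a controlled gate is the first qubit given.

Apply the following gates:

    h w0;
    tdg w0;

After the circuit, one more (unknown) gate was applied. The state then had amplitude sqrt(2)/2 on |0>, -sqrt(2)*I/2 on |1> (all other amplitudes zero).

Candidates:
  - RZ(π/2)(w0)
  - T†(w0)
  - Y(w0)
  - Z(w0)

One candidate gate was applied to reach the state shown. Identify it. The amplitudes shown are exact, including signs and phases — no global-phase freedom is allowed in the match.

The applied gate was T†(w0).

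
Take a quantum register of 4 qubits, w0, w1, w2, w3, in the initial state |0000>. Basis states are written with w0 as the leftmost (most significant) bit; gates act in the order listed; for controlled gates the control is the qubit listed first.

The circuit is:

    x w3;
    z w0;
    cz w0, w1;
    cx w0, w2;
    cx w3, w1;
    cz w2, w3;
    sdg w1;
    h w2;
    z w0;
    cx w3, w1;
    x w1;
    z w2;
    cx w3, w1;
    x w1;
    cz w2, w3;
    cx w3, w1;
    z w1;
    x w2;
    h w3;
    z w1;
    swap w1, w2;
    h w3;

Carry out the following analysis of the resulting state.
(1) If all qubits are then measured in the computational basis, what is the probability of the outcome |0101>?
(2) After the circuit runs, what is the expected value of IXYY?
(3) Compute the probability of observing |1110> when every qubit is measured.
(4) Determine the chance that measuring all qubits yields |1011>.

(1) The probability of measuring |0101> is 1/2.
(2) In the final state, IXYY has expectation 0.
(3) Outcome |1110> occurs with probability 0.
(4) A full measurement returns |1011> with probability 0.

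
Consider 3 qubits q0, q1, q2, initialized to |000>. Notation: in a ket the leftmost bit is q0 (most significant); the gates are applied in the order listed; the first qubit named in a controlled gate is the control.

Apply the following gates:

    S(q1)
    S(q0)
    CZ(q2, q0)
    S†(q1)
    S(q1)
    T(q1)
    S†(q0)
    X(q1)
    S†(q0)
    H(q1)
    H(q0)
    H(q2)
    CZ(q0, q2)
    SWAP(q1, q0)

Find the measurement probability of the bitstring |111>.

A full measurement returns |111> with probability 1/8.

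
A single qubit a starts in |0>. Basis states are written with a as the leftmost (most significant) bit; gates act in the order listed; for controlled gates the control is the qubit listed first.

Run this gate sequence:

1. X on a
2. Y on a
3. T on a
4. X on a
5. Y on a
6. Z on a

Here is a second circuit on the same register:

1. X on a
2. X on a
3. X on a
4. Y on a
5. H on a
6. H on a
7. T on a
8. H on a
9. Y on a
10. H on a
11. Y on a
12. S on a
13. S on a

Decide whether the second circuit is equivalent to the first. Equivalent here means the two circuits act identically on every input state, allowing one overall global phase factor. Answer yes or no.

No: there is an input state on which the two circuits produce genuinely different outputs (not merely differing by a phase).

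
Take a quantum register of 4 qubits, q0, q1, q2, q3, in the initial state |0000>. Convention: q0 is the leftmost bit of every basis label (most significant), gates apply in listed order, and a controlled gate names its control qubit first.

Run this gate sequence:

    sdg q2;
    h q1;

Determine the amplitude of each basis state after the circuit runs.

The resulting statevector has amplitude sqrt(2)/2 on |0000>, sqrt(2)/2 on |0100>, and 0 on every other basis state.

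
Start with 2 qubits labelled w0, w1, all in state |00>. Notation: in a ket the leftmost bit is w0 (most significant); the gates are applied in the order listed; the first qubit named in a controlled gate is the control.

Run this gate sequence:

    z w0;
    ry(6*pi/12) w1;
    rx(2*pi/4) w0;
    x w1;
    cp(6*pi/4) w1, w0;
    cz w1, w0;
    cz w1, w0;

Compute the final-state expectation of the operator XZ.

The observable XZ averages to 1/2. Key observation: gates 6-7 undo each other exactly, leaving only the rest of the circuit to track.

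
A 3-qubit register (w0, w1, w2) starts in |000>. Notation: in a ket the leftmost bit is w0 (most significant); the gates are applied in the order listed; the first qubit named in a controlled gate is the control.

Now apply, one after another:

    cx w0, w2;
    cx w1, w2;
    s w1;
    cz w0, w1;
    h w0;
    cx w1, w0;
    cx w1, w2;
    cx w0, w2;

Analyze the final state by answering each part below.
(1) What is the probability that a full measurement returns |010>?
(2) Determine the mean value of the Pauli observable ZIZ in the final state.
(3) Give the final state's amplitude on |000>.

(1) The probability of measuring |010> is 0.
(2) In the final state, ZIZ has expectation 1.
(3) |000> carries amplitude sqrt(2)/2 in the final state.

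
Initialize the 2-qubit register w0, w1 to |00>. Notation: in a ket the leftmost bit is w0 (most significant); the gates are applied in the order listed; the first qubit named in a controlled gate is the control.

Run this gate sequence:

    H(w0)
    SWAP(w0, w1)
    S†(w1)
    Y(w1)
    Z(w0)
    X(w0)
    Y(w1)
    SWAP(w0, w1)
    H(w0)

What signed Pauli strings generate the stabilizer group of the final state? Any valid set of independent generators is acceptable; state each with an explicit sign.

The stabilizer group can be generated by +YI, -IZ, among other valid generating sets.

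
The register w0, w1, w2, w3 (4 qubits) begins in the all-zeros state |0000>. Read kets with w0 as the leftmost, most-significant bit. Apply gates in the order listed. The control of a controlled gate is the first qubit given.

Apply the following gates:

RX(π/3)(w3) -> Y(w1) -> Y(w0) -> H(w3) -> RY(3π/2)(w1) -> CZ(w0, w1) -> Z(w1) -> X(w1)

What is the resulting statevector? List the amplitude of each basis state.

The resulting statevector has amplitude sqrt(3)/4 - I/4 on |1000>, sqrt(3)/4 + I/4 on |1001>, sqrt(3)/4 - I/4 on |1100>, sqrt(3)/4 + I/4 on |1101>, and 0 on every other basis state.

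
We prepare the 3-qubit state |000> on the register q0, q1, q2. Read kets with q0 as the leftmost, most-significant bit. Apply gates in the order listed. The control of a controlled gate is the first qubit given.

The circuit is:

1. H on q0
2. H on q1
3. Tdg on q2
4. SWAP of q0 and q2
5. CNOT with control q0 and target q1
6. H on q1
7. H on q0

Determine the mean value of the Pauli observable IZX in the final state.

The observable IZX averages to 1.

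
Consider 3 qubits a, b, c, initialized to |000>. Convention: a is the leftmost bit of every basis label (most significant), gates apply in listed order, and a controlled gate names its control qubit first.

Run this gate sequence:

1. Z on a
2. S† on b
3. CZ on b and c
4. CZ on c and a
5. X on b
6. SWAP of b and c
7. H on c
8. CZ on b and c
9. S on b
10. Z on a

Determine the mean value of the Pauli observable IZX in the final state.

The expectation value of IZX is -1.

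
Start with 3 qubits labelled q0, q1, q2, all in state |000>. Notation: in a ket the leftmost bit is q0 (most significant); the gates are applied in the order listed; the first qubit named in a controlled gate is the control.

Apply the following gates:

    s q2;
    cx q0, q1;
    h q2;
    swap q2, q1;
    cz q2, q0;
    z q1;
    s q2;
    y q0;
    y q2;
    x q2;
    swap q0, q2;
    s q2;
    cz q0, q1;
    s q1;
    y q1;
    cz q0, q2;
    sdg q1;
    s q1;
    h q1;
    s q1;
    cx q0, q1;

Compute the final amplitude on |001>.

The amplitude on |001> is 1/2 + I/2.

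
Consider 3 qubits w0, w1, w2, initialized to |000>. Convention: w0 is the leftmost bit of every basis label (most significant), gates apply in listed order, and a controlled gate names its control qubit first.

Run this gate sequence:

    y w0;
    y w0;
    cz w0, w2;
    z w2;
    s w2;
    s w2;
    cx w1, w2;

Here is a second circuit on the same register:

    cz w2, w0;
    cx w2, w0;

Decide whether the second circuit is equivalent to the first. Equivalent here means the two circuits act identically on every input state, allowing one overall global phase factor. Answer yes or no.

No, they are not equivalent — no single phase factor reconciles the two unitaries.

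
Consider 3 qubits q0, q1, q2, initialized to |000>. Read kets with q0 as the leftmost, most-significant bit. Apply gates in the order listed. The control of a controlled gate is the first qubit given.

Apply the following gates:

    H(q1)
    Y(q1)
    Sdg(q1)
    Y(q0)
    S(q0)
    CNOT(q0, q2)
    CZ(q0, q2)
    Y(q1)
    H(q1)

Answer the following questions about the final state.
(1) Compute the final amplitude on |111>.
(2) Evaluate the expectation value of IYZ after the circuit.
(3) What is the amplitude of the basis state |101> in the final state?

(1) |111> carries amplitude -1/2 - I/2 in the final state.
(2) In the final state, IYZ has expectation 1.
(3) The final state's coefficient on |101> equals 1/2 - I/2.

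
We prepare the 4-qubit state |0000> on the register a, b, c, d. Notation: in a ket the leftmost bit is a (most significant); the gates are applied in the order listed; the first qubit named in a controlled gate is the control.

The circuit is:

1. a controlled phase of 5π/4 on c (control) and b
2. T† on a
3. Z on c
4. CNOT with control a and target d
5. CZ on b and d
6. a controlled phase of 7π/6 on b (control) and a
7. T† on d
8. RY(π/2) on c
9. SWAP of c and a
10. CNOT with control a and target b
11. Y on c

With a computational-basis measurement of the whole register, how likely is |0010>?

The probability of measuring |0010> is 1/2.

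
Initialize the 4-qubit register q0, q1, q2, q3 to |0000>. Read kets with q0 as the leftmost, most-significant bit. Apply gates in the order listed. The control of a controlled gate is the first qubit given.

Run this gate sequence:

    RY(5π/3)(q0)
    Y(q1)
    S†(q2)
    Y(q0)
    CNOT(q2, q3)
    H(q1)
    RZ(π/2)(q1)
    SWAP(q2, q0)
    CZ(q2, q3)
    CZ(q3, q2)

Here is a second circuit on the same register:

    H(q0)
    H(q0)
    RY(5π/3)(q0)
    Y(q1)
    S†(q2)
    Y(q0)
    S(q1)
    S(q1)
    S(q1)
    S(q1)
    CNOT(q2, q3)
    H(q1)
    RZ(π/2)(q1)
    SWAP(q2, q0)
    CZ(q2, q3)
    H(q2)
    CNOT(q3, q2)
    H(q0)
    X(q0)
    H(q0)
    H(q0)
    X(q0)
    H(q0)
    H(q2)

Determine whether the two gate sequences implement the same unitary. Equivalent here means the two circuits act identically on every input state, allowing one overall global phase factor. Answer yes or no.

Yes — the two circuits implement the same unitary up to a global phase.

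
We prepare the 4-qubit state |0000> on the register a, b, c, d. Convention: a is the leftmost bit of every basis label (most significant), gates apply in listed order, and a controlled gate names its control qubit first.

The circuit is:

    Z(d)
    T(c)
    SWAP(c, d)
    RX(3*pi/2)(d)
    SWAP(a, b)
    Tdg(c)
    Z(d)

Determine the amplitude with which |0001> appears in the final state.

The final state's coefficient on |0001> equals sqrt(2)*I/2.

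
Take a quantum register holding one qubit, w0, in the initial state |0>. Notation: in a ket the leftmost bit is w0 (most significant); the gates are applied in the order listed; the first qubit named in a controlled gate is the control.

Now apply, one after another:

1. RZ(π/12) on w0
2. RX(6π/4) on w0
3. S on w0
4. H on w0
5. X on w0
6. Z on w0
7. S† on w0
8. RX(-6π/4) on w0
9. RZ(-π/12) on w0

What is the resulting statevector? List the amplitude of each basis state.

After the circuit, the state carries amplitude sqrt(2)/2 on |0>, -sqrt(2)*exp(5*I*pi/12)/2 on |1>.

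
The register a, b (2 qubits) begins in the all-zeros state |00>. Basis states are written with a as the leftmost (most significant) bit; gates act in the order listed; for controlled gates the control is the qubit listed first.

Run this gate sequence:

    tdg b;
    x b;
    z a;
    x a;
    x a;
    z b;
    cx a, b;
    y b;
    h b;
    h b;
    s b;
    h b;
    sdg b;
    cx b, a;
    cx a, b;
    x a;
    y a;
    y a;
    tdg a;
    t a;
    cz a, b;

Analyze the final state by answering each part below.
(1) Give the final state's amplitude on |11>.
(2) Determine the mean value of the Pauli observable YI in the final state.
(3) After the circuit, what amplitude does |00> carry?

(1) The final state's coefficient on |11> equals 0. Key observation: gates 9-10 undo each other exactly, leaving only the rest of the circuit to track.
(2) In the final state, YI has expectation 1.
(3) The amplitude on |00> is sqrt(2)/2.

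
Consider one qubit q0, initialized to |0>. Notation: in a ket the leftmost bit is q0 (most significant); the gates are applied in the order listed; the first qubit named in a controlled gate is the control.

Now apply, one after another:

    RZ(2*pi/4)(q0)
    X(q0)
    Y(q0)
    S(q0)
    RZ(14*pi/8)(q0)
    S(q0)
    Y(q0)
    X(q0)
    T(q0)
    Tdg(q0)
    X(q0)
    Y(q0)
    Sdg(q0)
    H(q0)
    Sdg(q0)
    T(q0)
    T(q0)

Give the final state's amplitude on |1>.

The final state's coefficient on |1> equals sqrt(2)*exp(3*I*pi/8)/2. Key observation: steps 7-12 multiply out to the identity, so the circuit reduces to the remaining gates.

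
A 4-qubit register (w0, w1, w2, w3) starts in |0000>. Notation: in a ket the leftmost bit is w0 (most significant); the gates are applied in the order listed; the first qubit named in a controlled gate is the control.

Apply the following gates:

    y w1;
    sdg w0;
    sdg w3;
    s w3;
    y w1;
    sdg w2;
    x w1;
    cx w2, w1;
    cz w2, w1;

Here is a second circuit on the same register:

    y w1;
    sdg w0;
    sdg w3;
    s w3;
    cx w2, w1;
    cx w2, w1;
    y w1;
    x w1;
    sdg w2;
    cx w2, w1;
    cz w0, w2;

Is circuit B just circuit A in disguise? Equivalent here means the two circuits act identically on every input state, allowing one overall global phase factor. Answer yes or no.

No: there is an input state on which the two circuits produce genuinely different outputs (not merely differing by a phase).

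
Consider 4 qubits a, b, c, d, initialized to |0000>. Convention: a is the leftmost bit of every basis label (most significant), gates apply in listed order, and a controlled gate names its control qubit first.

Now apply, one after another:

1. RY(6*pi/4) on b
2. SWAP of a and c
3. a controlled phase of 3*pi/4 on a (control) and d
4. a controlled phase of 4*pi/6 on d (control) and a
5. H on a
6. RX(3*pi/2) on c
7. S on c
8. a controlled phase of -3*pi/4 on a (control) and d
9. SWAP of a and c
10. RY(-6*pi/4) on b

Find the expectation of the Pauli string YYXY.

The observable YYXY averages to 0.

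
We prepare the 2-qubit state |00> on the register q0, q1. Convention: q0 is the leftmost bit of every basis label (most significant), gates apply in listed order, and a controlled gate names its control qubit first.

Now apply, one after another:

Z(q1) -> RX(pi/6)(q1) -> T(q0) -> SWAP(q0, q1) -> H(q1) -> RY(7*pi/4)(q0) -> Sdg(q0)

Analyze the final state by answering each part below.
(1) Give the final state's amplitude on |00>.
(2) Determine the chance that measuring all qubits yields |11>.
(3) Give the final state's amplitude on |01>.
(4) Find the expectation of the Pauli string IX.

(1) The final state's coefficient on |00> equals -sqrt(3*sqrt(2) + 6)/8 - sqrt(sqrt(2) + 2)/8 - I*sqrt(2 - sqrt(2))/8 + I*sqrt(6 - 3*sqrt(2))/8.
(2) The probability of measuring |11> is 1/4 - sqrt(6)/16.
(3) The final state's coefficient on |01> equals -sqrt(3*sqrt(2) + 6)/8 - sqrt(sqrt(2) + 2)/8 - I*sqrt(2 - sqrt(2))/8 + I*sqrt(6 - 3*sqrt(2))/8.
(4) The expectation value of IX is 1.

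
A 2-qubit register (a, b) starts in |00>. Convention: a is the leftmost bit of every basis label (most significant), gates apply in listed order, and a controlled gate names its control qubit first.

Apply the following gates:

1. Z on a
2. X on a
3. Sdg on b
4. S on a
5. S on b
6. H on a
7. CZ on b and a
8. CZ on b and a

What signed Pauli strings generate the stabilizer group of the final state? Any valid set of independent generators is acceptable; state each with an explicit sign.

The final state is stabilized by the group generated by -XI, +IZ; other independent generating sets are equally valid.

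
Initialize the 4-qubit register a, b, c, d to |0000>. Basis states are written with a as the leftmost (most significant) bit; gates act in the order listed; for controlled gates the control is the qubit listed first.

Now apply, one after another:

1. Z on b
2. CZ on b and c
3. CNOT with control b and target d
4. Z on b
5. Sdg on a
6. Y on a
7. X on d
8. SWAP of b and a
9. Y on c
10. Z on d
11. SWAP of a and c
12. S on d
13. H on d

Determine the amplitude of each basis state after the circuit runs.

The resulting statevector has amplitude sqrt(2)*I/2 on |1100>, -sqrt(2)*I/2 on |1101>, and 0 on every other basis state.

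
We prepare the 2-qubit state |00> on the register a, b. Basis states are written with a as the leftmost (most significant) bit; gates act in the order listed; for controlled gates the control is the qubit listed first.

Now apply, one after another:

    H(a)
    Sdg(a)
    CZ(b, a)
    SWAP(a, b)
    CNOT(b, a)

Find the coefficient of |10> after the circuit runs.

|10> carries amplitude 0 in the final state.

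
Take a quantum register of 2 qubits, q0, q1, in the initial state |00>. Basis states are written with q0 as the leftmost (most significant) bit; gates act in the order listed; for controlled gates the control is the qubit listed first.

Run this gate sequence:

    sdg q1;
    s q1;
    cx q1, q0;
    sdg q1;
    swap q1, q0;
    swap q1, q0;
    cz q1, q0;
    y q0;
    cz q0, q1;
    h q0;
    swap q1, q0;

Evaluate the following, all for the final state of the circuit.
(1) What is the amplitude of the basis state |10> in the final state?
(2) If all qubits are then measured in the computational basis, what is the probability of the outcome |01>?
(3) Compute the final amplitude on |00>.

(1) The amplitude on |10> is 0. Key observation: steps 5-6 multiply out to the identity, so the circuit reduces to the remaining gates.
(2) A full measurement returns |01> with probability 1/2.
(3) The amplitude on |00> is sqrt(2)*I/2.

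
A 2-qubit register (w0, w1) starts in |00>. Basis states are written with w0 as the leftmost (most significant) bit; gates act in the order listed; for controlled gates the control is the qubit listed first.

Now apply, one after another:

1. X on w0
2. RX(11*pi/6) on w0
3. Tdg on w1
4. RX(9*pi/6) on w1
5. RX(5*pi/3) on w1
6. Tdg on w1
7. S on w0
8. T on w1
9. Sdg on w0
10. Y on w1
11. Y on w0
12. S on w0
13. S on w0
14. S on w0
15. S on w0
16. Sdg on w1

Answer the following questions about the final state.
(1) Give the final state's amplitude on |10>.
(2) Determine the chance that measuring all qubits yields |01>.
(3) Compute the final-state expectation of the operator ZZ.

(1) The amplitude on |10> is 1/4. Key observation: the block from step 12 through step 15 cancels to the identity and can be dropped.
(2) Outcome |01> occurs with probability 1/16.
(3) The expectation value of ZZ is 3/4.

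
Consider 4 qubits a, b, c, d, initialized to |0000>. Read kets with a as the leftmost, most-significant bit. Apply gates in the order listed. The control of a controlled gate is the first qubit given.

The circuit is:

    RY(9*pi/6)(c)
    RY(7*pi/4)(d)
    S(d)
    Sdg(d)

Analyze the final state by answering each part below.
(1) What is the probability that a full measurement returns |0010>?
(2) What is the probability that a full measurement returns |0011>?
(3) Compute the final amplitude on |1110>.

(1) A full measurement returns |0010> with probability sqrt(2)/8 + 1/4. Key observation: the block from step 3 through step 4 cancels to the identity and can be dropped.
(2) The probability of measuring |0011> is 1/4 - sqrt(2)/8.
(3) |1110> carries amplitude 0 in the final state.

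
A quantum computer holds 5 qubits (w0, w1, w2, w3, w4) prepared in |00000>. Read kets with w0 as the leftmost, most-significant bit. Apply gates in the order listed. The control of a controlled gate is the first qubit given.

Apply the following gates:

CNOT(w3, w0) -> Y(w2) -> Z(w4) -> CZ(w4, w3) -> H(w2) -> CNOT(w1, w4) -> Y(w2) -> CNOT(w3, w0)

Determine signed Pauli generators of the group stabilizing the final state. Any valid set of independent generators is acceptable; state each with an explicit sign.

The final state is stabilized by the group generated by +IIXII, +ZIIII, +IZIII, +IIIZI, +IIIIZ; other independent generating sets are equally valid.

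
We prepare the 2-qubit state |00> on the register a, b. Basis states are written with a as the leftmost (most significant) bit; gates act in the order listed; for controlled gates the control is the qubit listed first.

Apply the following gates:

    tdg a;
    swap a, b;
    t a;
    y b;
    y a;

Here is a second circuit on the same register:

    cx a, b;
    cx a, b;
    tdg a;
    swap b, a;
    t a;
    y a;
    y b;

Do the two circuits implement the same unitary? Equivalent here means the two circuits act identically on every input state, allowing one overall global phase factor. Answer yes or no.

Yes: on every input state the two circuits agree up to one overall phase factor.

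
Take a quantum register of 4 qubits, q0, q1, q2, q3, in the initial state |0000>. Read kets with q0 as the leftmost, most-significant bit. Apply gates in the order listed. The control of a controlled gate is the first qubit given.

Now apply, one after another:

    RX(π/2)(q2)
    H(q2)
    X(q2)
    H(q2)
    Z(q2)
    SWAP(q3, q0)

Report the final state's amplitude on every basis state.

After the circuit, the state carries amplitude sqrt(2)/2 on |0000>, -sqrt(2)*I/2 on |0010>, and 0 on every other basis state. Key observation: steps 2-5 multiply out to the identity, so the circuit reduces to the remaining gates.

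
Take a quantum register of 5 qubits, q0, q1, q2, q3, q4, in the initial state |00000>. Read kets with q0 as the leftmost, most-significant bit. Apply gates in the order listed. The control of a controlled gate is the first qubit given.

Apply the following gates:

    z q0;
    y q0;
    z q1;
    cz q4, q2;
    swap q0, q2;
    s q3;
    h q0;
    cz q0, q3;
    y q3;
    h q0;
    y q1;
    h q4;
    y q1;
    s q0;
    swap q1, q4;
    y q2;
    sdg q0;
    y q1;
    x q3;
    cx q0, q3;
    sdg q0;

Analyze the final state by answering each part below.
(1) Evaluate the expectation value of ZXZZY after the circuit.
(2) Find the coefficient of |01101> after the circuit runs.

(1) The observable ZXZZY averages to 0.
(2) |01101> carries amplitude 0 in the final state.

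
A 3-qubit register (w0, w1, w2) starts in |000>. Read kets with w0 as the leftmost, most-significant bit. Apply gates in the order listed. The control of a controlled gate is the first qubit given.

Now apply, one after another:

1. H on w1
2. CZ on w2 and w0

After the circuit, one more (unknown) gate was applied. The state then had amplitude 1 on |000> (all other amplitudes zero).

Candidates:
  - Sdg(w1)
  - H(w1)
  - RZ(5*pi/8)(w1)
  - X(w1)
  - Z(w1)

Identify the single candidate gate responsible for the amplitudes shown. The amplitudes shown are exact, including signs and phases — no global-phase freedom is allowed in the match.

The unique candidate consistent with the amplitudes is H(w1).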